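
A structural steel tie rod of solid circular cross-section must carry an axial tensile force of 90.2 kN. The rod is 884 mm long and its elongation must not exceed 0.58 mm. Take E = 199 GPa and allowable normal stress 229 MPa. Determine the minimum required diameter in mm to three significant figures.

Required area A ≥ P/σ_allow = 90200/229 = 393.9 mm².
For a solid circular section, d ≥ √(4A/π) = 22.39 mm.
Elongation limit: A ≥ PL/(Eδ_allow) = 90200·884/(199000·0.58) = 690.8 mm² ⇒ d ≥ 29.66 mm.
The elongation limit governs.

29.7 mm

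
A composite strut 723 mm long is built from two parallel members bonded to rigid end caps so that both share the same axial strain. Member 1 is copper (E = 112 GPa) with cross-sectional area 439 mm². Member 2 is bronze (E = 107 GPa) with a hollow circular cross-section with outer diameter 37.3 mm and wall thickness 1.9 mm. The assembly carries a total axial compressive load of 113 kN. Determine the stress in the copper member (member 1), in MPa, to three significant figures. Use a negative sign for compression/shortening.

A_2 = 211.3 mm².
Equal strain + equilibrium ⇒ each member carries load in proportion to AE: A₁E₁ = 49170000 N, A₂E₂ = 22610000 N, ΣAE = 71780000 N.
σ₁ = P·E₁/ΣAE = -113000·112000/71780000 = -176.3 MPa.

-176 MPa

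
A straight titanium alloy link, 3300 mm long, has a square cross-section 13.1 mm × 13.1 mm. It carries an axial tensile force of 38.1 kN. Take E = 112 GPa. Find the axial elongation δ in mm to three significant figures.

A = 171.6 mm².
δ_mech = NL/(AE) = 38100·3300/(171.6·112000) = 6.542 mm.

6.54 mm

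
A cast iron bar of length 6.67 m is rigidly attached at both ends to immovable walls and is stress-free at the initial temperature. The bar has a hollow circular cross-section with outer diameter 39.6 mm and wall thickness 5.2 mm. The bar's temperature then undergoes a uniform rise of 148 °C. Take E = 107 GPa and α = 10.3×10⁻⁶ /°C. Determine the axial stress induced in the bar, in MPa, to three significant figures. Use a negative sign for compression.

-163 MPa

Free thermal expansion αLΔT = 10.3e-6 · 6670 · 148 = 10.17 mm.
The walls impose strain ε = −(10.17)/6670 = -1.5244e-03; σ = Eε = 107000 · -1.5244e-03 = -163.1 MPa.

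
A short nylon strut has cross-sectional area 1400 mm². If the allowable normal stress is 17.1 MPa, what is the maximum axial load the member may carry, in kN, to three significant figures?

P_max = σ_allow · A = 17.1 · 1400 = 23940 N = 23.94 kN.

23.9 kN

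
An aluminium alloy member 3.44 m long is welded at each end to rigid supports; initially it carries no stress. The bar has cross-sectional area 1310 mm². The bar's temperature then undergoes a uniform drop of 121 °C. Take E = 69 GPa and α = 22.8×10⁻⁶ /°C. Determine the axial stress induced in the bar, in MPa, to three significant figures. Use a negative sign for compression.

Free thermal expansion αLΔT = 22.8e-6 · 3440 · -121 = -9.49 mm.
The walls impose strain ε = −(-9.49)/3440 = 2.7588e-03; σ = Eε = 69000 · 2.7588e-03 = 190.4 MPa.

190 MPa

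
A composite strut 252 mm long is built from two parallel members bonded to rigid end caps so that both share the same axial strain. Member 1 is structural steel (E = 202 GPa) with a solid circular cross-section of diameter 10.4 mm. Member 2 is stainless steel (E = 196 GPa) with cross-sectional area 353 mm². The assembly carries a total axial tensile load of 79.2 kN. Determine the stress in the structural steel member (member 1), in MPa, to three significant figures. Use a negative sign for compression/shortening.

185 MPa

A_1 = 84.95 mm².
Equal strain + equilibrium ⇒ each member carries load in proportion to AE: A₁E₁ = 17160000 N, A₂E₂ = 69190000 N, ΣAE = 86350000 N.
σ₁ = P·E₁/ΣAE = 79200·202000/86350000 = 185.3 MPa.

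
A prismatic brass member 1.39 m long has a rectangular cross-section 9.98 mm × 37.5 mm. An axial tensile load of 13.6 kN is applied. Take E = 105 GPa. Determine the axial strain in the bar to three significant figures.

3.46e-04

A = 374.2 mm².
σ = N/A = 36.34 MPa; ε = σ/E = 36.34/105000 = 3.461e-04.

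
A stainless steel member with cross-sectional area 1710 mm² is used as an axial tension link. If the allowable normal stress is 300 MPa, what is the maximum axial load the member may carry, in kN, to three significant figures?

513 kN

P_max = σ_allow · A = 300 · 1710 = 513000 N = 513 kN.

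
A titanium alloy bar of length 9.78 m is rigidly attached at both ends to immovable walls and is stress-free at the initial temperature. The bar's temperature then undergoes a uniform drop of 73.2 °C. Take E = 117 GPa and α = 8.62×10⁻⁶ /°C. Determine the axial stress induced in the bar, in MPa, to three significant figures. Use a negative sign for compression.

73.8 MPa

Free thermal expansion αLΔT = 8.62e-6 · 9780 · -73.2 = -6.171 mm.
The walls impose strain ε = −(-6.171)/9780 = 6.3098e-04; σ = Eε = 117000 · 6.3098e-04 = 73.83 MPa.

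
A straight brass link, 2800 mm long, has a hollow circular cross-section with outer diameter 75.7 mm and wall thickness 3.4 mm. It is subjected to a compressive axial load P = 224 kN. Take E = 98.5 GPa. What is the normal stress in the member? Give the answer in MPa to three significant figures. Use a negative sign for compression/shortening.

-290 MPa

A = 772.3 mm².
σ = N/A = -224000/772.3 = -290.1 MPa.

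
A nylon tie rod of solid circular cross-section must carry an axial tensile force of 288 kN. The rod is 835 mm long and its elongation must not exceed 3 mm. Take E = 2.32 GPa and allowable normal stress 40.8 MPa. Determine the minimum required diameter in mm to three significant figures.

210 mm

Required area A ≥ P/σ_allow = 288000/40.8 = 7059 mm².
For a solid circular section, d ≥ √(4A/π) = 94.8 mm.
Elongation limit: A ≥ PL/(Eδ_allow) = 288000·835/(2320·3) = 34550 mm² ⇒ d ≥ 209.7 mm.
The elongation limit governs.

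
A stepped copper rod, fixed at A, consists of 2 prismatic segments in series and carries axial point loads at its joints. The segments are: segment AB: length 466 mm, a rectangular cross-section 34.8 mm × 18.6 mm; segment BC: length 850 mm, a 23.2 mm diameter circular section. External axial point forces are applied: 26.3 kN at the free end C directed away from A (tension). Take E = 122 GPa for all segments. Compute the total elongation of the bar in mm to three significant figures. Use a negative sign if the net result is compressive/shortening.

0.589 mm

Internal axial forces (sectioning from the free end, tension +): N_BC = 26.3 kN, N_AB = 26.3 kN.
A_AB = 647.3 mm².
A_BC = 422.7 mm².
δ_AB = 26300·466/(647.3·122000) = 0.1552 mm
δ_BC = 26300·850/(422.7·122000) = 0.4335 mm
δ = Σδ_i = 0.5887 mm.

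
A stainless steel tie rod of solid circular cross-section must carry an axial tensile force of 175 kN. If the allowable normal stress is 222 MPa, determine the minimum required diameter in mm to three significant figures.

31.7 mm

Required area A ≥ P/σ_allow = 175000/222 = 788.3 mm².
For a solid circular section, d ≥ √(4A/π) = 31.68 mm.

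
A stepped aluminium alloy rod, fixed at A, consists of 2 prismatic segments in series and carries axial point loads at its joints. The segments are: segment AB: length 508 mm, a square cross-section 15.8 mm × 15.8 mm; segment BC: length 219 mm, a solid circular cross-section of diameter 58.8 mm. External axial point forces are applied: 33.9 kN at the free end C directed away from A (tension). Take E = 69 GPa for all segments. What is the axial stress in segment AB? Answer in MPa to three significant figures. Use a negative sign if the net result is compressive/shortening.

136 MPa

Internal axial forces (sectioning from the free end, tension +): N_BC = 33.9 kN, N_AB = 33.9 kN.
A_AB = 249.6 mm².
σ_AB = N_AB/A_AB = 33900/249.6 = 135.8 MPa.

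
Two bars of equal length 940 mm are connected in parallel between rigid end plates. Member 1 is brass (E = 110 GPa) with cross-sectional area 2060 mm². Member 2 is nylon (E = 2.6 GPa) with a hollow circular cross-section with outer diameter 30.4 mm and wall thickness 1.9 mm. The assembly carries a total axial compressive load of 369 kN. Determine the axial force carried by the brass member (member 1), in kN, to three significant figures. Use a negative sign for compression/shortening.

A_2 = 170.1 mm².
Equal strain + equilibrium ⇒ each member carries load in proportion to AE: A₁E₁ = 226600000 N, A₂E₂ = 442300 N, ΣAE = 227000000 N.
F₁ = P·A₁E₁/ΣAE = -369000·226600000/227000000 = -368300 N.

-368 kN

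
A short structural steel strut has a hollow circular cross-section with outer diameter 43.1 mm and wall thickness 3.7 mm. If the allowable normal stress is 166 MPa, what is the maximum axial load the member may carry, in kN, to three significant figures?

A = 458 mm².
P_max = σ_allow · A = 166 · 458 = 76020 N = 76.02 kN.

76.0 kN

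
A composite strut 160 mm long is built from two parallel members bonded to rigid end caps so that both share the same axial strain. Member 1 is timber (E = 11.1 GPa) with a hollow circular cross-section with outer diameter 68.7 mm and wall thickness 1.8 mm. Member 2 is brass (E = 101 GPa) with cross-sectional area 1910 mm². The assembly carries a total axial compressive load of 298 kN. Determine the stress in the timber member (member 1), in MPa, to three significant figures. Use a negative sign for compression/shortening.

-16.8 MPa

A_1 = 378.3 mm².
Equal strain + equilibrium ⇒ each member carries load in proportion to AE: A₁E₁ = 4199000 N, A₂E₂ = 192900000 N, ΣAE = 197100000 N.
σ₁ = P·E₁/ΣAE = -298000·11100/197100000 = -16.78 MPa.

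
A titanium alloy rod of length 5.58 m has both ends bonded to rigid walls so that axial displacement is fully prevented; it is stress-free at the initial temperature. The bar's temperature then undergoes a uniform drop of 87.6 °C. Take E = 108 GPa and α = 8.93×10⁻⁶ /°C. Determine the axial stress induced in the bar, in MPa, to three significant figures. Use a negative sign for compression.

Free thermal expansion αLΔT = 8.93e-6 · 5580 · -87.6 = -4.365 mm.
The walls impose strain ε = −(-4.365)/5580 = 7.8227e-04; σ = Eε = 108000 · 7.8227e-04 = 84.48 MPa.

84.5 MPa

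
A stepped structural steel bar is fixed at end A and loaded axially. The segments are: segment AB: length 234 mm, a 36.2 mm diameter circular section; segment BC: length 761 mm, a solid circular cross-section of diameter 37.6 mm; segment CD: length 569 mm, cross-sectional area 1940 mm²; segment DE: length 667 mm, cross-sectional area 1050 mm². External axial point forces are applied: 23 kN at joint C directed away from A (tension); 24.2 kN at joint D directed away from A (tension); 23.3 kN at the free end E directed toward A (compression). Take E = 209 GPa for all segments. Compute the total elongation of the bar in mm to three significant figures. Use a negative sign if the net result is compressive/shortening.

Internal axial forces (sectioning from the free end, tension +): N_DE = -23.3 kN, N_CD = 0.9 kN, N_BC = 23.9 kN, N_AB = 23.9 kN.
A_AB = 1029 mm².
A_BC = 1110 mm².
δ_AB = 23900·234/(1029·209000) = 0.026 mm
δ_BC = 23900·761/(1110·209000) = 0.07837 mm
δ_CD = 900·569/(1940·209000) = 0.001263 mm
δ_DE = -23300·667/(1050·209000) = -0.07082 mm
δ = Σδ_i = 0.03482 mm.

0.0348 mm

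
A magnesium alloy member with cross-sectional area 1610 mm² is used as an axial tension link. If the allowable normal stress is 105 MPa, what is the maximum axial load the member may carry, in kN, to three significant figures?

169 kN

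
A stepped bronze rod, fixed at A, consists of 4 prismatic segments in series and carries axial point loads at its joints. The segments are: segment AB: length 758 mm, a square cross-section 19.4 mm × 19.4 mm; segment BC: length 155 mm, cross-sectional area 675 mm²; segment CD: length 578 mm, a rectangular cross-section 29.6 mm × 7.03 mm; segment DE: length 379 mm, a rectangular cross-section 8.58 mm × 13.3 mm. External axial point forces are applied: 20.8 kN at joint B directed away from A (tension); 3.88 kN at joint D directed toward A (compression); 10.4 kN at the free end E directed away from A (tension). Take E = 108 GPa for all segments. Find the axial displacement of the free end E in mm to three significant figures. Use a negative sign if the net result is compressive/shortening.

1.01 mm

Internal axial forces (sectioning from the free end, tension +): N_DE = 10.4 kN, N_CD = 6.52 kN, N_BC = 6.52 kN, N_AB = 27.32 kN.
A_AB = 376.4 mm².
A_CD = 208.1 mm².
A_DE = 114.1 mm².
δ_AB = 27320·758/(376.4·108000) = 0.5095 mm
δ_BC = 6520·155/(675·108000) = 0.01386 mm
δ_CD = 6520·578/(208.1·108000) = 0.1677 mm
δ_DE = 10400·379/(114.1·108000) = 0.3198 mm
δ = Σδ_i = 1.011 mm.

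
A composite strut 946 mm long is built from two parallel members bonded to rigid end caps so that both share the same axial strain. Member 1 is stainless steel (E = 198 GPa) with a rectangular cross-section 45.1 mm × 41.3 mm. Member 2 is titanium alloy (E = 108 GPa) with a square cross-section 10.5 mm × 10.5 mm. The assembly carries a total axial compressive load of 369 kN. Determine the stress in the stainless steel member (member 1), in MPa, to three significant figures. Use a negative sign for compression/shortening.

-192 MPa

A_1 = 1863 mm².
A_2 = 110.2 mm².
Equal strain + equilibrium ⇒ each member carries load in proportion to AE: A₁E₁ = 368800000 N, A₂E₂ = 11910000 N, ΣAE = 380700000 N.
σ₁ = P·E₁/ΣAE = -369000·198000/380700000 = -191.9 MPa.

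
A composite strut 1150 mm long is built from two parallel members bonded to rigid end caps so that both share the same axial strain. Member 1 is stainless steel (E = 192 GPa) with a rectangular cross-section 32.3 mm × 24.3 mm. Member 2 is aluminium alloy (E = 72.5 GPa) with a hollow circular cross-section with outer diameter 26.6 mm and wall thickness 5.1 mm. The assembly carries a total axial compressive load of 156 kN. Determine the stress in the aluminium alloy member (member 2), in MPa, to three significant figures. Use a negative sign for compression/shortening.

-64.4 MPa

A_1 = 784.9 mm².
A_2 = 344.5 mm².
Equal strain + equilibrium ⇒ each member carries load in proportion to AE: A₁E₁ = 150700000 N, A₂E₂ = 24970000 N, ΣAE = 175700000 N.
σ₂ = P·E₂/ΣAE = -156000·72500/175700000 = -64.38 MPa.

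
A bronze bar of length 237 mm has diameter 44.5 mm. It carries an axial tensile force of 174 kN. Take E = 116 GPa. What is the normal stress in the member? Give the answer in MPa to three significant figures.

A = 1555 mm².
σ = N/A = 174000/1555 = 111.9 MPa.

112 MPa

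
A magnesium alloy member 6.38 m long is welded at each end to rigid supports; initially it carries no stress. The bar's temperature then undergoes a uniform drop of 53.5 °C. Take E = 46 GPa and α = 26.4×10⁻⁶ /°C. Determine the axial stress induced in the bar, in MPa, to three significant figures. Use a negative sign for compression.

Free thermal expansion αLΔT = 26.4e-6 · 6380 · -53.5 = -9.011 mm.
The walls impose strain ε = −(-9.011)/6380 = 1.4124e-03; σ = Eε = 46000 · 1.4124e-03 = 64.97 MPa.

65.0 MPa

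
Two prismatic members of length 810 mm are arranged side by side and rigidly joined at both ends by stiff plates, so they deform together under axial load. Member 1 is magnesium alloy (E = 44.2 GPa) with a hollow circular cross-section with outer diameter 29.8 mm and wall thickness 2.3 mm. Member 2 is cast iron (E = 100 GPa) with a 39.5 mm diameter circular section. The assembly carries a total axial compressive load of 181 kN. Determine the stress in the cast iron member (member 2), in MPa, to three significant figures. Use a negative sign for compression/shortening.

A_1 = 198.7 mm².
A_2 = 1225 mm².
Equal strain + equilibrium ⇒ each member carries load in proportion to AE: A₁E₁ = 8783000 N, A₂E₂ = 122500000 N, ΣAE = 131300000 N.
σ₂ = P·E₂/ΣAE = -181000·100000/131300000 = -137.8 MPa.

-138 MPa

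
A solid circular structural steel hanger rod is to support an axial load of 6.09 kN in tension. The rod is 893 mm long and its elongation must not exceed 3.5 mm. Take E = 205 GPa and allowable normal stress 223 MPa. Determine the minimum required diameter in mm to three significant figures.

5.90 mm

Required area A ≥ P/σ_allow = 6090/223 = 27.31 mm².
For a solid circular section, d ≥ √(4A/π) = 5.897 mm.
Elongation limit: A ≥ PL/(Eδ_allow) = 6090·893/(205000·3.5) = 7.58 mm² ⇒ d ≥ 3.107 mm.
The stress limit governs.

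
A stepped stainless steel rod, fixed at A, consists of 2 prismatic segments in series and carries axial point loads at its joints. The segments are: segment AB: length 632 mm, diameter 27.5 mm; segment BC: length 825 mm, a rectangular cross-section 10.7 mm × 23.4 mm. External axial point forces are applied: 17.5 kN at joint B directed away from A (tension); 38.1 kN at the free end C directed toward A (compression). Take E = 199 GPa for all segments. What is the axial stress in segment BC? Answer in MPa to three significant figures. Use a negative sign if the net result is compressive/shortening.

Internal axial forces (sectioning from the free end, tension +): N_BC = -38.1 kN, N_AB = -20.6 kN.
A_BC = 250.4 mm².
σ_BC = N_BC/A_BC = -38100/250.4 = -152.2 MPa.

-152 MPa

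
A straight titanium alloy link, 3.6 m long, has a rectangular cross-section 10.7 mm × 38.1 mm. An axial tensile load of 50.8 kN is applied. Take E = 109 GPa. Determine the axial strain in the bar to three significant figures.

0.00114

A = 407.7 mm².
σ = N/A = 124.6 MPa; ε = σ/E = 124.6/109000 = 1.143e-03.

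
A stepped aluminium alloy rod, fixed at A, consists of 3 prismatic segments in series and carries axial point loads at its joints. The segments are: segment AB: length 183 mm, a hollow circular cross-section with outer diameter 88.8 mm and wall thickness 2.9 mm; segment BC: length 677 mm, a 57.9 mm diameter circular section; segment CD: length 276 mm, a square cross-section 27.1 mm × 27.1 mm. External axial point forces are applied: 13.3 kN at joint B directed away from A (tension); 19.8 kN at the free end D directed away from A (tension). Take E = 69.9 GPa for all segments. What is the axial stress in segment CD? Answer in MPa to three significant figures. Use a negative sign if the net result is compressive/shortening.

27.0 MPa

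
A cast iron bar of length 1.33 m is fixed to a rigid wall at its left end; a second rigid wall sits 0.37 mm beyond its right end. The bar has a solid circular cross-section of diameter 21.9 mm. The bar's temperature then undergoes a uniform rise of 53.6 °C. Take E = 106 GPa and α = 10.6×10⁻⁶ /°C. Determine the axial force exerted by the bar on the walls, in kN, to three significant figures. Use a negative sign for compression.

Free thermal expansion αLΔT = 10.6e-6 · 1330 · 53.6 = 0.7557 mm.
The walls engage after the gap closes; constrained expansion = 0.7557 − 0.37 = 0.3857 mm.
The walls impose strain ε = −(0.3857)/1330 = -2.8996e-04; σ = Eε = 106000 · -2.8996e-04 = -30.74 MPa.
Wall reaction R = σ·A = -30.74·376.7 = -11580 N = -11.58 kN.

-11.6 kN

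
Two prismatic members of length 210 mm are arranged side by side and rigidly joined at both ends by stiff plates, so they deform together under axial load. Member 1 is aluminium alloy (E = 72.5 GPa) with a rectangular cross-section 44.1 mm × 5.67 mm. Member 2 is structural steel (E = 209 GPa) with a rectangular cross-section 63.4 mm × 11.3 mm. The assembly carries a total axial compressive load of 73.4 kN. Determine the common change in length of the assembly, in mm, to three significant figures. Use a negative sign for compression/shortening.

A_1 = 250 mm².
A_2 = 716.4 mm².
Equal strain + equilibrium ⇒ each member carries load in proportion to AE: A₁E₁ = 18130000 N, A₂E₂ = 149700000 N, ΣAE = 167900000 N.
δ = PL/ΣAE = -73400·210/167900000 = -0.09183 mm.

-0.0918 mm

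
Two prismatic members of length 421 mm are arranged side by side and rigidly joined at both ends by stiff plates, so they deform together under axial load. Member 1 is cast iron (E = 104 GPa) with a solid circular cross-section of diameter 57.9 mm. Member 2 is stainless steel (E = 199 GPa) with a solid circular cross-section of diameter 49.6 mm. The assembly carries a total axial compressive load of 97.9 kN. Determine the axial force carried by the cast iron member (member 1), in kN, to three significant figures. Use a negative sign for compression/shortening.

A_1 = 2633 mm².
A_2 = 1932 mm².
Equal strain + equilibrium ⇒ each member carries load in proportion to AE: A₁E₁ = 273800000 N, A₂E₂ = 384500000 N, ΣAE = 658300000 N.
F₁ = P·A₁E₁/ΣAE = -97900·273800000/658300000 = -40720 N.

-40.7 kN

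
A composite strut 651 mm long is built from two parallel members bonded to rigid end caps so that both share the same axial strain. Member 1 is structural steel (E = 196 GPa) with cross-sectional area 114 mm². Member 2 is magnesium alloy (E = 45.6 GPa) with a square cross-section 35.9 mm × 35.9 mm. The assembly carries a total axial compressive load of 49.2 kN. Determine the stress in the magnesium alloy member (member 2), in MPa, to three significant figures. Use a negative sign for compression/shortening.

-27.7 MPa

A_2 = 1289 mm².
Equal strain + equilibrium ⇒ each member carries load in proportion to AE: A₁E₁ = 22340000 N, A₂E₂ = 58770000 N, ΣAE = 81110000 N.
σ₂ = P·E₂/ΣAE = -49200·45600/81110000 = -27.66 MPa.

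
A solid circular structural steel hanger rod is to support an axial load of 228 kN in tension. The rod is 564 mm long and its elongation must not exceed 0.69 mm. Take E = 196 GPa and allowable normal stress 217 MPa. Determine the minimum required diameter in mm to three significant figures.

Required area A ≥ P/σ_allow = 228000/217 = 1051 mm².
For a solid circular section, d ≥ √(4A/π) = 36.58 mm.
Elongation limit: A ≥ PL/(Eδ_allow) = 228000·564/(196000·0.69) = 950.8 mm² ⇒ d ≥ 34.79 mm.
The stress limit governs.

36.6 mm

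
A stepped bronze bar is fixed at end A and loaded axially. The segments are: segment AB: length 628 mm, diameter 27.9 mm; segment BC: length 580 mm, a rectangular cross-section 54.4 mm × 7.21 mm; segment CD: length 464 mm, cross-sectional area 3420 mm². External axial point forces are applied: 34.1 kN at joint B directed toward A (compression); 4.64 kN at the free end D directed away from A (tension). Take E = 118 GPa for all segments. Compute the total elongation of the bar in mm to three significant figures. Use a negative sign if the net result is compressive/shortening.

-0.193 mm

Internal axial forces (sectioning from the free end, tension +): N_CD = 4.64 kN, N_BC = 4.64 kN, N_AB = -29.46 kN.
A_AB = 611.4 mm².
A_BC = 392.2 mm².
δ_AB = -29460·628/(611.4·118000) = -0.2565 mm
δ_BC = 4640·580/(392.2·118000) = 0.05815 mm
δ_CD = 4640·464/(3420·118000) = 0.005335 mm
δ = Σδ_i = -0.193 mm.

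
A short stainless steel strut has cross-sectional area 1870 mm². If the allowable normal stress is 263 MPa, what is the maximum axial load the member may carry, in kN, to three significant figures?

P_max = σ_allow · A = 263 · 1870 = 491800 N = 491.8 kN.

492 kN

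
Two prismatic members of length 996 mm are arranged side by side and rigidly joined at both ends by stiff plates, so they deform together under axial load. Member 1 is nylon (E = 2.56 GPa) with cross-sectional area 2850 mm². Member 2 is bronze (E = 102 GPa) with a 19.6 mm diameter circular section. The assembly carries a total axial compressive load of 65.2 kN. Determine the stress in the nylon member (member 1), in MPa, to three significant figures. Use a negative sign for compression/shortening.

-4.38 MPa

A_2 = 301.7 mm².
Equal strain + equilibrium ⇒ each member carries load in proportion to AE: A₁E₁ = 7296000 N, A₂E₂ = 30780000 N, ΣAE = 38070000 N.
σ₁ = P·E₁/ΣAE = -65200·2560/38070000 = -4.384 MPa.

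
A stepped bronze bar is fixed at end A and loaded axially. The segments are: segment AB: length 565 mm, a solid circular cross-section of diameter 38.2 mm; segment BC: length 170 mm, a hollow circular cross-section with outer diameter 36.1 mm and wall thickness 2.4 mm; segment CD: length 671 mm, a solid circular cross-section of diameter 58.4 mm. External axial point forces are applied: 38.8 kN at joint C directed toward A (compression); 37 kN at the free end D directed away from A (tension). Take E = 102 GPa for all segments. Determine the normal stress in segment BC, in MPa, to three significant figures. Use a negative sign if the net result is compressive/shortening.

Internal axial forces (sectioning from the free end, tension +): N_CD = 37 kN, N_BC = -1.8 kN, N_AB = -1.8 kN.
A_BC = 254.1 mm².
σ_BC = N_BC/A_BC = -1800/254.1 = -7.084 MPa.

-7.08 MPa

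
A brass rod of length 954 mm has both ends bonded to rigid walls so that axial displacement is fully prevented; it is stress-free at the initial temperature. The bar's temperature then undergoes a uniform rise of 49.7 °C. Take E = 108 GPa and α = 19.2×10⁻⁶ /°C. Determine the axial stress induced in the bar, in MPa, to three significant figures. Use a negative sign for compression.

-103 MPa

Free thermal expansion αLΔT = 19.2e-6 · 954 · 49.7 = 0.9103 mm.
The walls impose strain ε = −(0.9103)/954 = -9.5424e-04; σ = Eε = 108000 · -9.5424e-04 = -103.1 MPa.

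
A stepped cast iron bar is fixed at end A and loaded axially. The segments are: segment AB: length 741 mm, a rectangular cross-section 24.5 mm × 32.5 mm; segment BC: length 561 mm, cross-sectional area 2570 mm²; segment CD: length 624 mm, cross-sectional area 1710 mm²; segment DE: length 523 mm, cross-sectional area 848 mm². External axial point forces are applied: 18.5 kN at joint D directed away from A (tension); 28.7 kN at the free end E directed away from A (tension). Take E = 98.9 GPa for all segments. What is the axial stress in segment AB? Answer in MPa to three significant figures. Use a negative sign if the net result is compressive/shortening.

59.3 MPa

Internal axial forces (sectioning from the free end, tension +): N_DE = 28.7 kN, N_CD = 47.2 kN, N_BC = 47.2 kN, N_AB = 47.2 kN.
A_AB = 796.2 mm².
σ_AB = N_AB/A_AB = 47200/796.2 = 59.28 MPa.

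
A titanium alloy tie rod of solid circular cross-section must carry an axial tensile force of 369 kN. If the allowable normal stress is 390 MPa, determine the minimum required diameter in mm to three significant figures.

Required area A ≥ P/σ_allow = 369000/390 = 946.2 mm².
For a solid circular section, d ≥ √(4A/π) = 34.71 mm.

34.7 mm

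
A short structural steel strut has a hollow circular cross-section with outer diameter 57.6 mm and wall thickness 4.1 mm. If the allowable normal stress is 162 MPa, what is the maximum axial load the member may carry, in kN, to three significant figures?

A = 689.1 mm².
P_max = σ_allow · A = 162 · 689.1 = 111600 N = 111.6 kN.

112 kN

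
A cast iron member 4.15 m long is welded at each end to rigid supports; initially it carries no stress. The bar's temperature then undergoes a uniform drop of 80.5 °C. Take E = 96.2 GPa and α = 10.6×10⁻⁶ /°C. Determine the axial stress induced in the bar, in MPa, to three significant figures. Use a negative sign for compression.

82.1 MPa

Free thermal expansion αLΔT = 10.6e-6 · 4150 · -80.5 = -3.541 mm.
The walls impose strain ε = −(-3.541)/4150 = 8.5330e-04; σ = Eε = 96200 · 8.5330e-04 = 82.09 MPa.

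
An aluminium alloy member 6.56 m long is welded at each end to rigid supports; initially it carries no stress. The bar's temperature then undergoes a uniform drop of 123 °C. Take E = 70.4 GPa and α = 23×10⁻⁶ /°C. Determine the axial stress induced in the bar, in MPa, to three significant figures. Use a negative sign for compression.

Free thermal expansion αLΔT = 23e-6 · 6560 · -123 = -18.56 mm.
The walls impose strain ε = −(-18.56)/6560 = 2.8290e-03; σ = Eε = 70400 · 2.8290e-03 = 199.2 MPa.

199 MPa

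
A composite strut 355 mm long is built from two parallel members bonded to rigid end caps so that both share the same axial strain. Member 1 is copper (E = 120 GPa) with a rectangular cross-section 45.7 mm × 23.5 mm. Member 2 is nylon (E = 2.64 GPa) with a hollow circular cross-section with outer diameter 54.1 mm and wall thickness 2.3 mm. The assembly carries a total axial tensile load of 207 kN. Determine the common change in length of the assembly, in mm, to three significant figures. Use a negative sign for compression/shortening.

A_1 = 1074 mm².
A_2 = 374.3 mm².
Equal strain + equilibrium ⇒ each member carries load in proportion to AE: A₁E₁ = 128900000 N, A₂E₂ = 988100 N, ΣAE = 129900000 N.
δ = PL/ΣAE = 207000·355/129900000 = 0.5659 mm.

0.566 mm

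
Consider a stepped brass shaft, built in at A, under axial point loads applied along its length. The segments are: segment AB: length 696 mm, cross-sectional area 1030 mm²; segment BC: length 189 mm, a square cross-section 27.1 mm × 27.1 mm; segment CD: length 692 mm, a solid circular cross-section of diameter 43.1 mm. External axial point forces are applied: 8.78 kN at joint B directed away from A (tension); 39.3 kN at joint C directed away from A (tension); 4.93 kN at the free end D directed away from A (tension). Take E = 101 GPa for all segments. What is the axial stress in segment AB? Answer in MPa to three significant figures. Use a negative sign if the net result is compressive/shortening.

51.5 MPa

Internal axial forces (sectioning from the free end, tension +): N_CD = 4.93 kN, N_BC = 44.23 kN, N_AB = 53.01 kN.
σ_AB = N_AB/A_AB = 53010/1030 = 51.47 MPa.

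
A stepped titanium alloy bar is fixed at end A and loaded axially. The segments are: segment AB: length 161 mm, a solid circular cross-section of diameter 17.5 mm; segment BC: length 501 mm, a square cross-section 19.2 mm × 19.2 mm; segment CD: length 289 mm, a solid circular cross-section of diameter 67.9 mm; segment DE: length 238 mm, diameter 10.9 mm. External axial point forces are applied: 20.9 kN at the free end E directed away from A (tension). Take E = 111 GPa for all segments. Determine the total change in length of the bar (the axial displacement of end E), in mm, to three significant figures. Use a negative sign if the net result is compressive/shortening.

0.877 mm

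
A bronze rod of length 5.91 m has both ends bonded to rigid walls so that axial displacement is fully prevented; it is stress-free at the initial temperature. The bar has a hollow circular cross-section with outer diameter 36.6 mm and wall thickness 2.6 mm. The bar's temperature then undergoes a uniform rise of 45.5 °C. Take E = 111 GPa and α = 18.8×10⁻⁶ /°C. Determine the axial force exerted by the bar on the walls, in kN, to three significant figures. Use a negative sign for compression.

-26.4 kN

Free thermal expansion αLΔT = 18.8e-6 · 5910 · 45.5 = 5.055 mm.
The walls impose strain ε = −(5.055)/5910 = -8.5540e-04; σ = Eε = 111000 · -8.5540e-04 = -94.95 MPa.
Wall reaction R = σ·A = -94.95·277.7 = -26370 N = -26.37 kN.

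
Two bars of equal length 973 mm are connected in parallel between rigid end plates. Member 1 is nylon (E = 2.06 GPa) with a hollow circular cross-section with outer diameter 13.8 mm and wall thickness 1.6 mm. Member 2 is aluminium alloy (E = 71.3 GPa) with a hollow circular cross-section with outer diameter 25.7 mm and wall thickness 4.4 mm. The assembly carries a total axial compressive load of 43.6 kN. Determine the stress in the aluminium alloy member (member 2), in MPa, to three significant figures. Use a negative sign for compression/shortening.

A_1 = 61.32 mm².
A_2 = 294.4 mm².
Equal strain + equilibrium ⇒ each member carries load in proportion to AE: A₁E₁ = 126300 N, A₂E₂ = 20990000 N, ΣAE = 21120000 N.
σ₂ = P·E₂/ΣAE = -43600·71300/21120000 = -147.2 MPa.

-147 MPa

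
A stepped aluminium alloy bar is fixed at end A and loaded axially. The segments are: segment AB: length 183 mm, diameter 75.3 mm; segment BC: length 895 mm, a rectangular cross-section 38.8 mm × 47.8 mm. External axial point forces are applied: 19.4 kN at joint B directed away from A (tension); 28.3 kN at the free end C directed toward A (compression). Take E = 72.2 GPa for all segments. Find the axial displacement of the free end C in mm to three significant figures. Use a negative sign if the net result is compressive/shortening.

-0.194 mm

Internal axial forces (sectioning from the free end, tension +): N_BC = -28.3 kN, N_AB = -8.9 kN.
A_AB = 4453 mm².
A_BC = 1855 mm².
δ_AB = -8900·183/(4453·72200) = -0.005066 mm
δ_BC = -28300·895/(1855·72200) = -0.1892 mm
δ = Σδ_i = -0.1942 mm.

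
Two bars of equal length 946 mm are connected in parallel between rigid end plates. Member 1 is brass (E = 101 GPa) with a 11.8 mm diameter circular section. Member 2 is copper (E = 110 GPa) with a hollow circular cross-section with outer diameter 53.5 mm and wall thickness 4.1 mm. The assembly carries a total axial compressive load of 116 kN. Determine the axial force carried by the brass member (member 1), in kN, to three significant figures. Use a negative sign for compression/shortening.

A_1 = 109.4 mm².
A_2 = 636.3 mm².
Equal strain + equilibrium ⇒ each member carries load in proportion to AE: A₁E₁ = 11050000 N, A₂E₂ = 69990000 N, ΣAE = 81040000 N.
F₁ = P·A₁E₁/ΣAE = -116000·11050000/81040000 = -15810 N.

-15.8 kN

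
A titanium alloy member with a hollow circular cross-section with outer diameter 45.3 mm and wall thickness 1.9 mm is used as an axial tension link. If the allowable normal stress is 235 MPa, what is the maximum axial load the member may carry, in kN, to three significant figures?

A = 259.1 mm².
P_max = σ_allow · A = 235 · 259.1 = 60880 N = 60.88 kN.

60.9 kN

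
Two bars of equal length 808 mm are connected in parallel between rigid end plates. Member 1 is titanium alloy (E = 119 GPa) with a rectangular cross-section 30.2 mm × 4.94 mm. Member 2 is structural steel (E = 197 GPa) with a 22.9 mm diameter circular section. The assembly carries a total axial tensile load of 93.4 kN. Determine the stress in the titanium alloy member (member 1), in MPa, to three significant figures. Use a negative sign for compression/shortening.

112 MPa

A_1 = 149.2 mm².
A_2 = 411.9 mm².
Equal strain + equilibrium ⇒ each member carries load in proportion to AE: A₁E₁ = 17750000 N, A₂E₂ = 81140000 N, ΣAE = 98890000 N.
σ₁ = P·E₁/ΣAE = 93400·119000/98890000 = 112.4 MPa.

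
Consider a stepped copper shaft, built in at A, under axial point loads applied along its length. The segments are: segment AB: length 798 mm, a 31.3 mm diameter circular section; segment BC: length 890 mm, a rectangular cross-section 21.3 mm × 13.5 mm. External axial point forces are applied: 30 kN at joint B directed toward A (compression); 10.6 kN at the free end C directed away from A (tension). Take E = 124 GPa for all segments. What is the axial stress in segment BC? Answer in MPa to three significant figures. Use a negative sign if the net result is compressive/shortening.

36.9 MPa

Internal axial forces (sectioning from the free end, tension +): N_BC = 10.6 kN, N_AB = -19.4 kN.
A_BC = 287.6 mm².
σ_BC = N_BC/A_BC = 10600/287.6 = 36.86 MPa.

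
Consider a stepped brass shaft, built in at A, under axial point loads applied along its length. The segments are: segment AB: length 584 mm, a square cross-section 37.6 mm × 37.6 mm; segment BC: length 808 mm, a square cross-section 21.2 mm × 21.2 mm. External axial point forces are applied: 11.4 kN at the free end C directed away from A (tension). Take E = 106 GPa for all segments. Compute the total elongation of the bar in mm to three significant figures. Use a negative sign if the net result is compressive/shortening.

Internal axial forces (sectioning from the free end, tension +): N_BC = 11.4 kN, N_AB = 11.4 kN.
A_AB = 1414 mm².
A_BC = 449.4 mm².
δ_AB = 11400·584/(1414·106000) = 0.04443 mm
δ_BC = 11400·808/(449.4·106000) = 0.1933 mm
δ = Σδ_i = 0.2378 mm.

0.238 mm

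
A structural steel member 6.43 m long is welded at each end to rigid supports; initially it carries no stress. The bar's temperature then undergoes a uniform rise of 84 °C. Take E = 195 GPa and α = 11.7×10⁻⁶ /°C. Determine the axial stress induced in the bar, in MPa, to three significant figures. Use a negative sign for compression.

-192 MPa

Free thermal expansion αLΔT = 11.7e-6 · 6430 · 84 = 6.319 mm.
The walls impose strain ε = −(6.319)/6430 = -9.8280e-04; σ = Eε = 195000 · -9.8280e-04 = -191.6 MPa.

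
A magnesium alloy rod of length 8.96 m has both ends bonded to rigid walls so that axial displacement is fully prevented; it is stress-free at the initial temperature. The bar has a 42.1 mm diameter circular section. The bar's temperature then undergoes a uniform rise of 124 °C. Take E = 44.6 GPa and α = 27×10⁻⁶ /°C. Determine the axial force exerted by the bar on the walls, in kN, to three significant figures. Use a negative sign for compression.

-208 kN

Free thermal expansion αLΔT = 27e-6 · 8960 · 124 = 30 mm.
The walls impose strain ε = −(30)/8960 = -3.3480e-03; σ = Eε = 44600 · -3.3480e-03 = -149.3 MPa.
Wall reaction R = σ·A = -149.3·1392 = -207900 N = -207.9 kN.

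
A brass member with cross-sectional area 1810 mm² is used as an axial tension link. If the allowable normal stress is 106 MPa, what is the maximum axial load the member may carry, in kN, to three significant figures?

P_max = σ_allow · A = 106 · 1810 = 191900 N = 191.9 kN.

192 kN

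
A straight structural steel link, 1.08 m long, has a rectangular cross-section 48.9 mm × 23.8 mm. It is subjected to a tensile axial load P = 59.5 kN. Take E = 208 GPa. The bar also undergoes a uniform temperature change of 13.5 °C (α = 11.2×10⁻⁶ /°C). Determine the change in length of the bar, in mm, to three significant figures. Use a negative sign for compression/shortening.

0.429 mm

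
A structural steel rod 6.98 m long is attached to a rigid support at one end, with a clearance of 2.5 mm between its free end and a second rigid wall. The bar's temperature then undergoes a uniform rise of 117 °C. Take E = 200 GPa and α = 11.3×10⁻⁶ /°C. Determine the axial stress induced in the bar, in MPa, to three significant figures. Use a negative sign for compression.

-193 MPa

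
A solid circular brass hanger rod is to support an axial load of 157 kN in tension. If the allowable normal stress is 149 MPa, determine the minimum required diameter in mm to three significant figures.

36.6 mm

Required area A ≥ P/σ_allow = 157000/149 = 1054 mm².
For a solid circular section, d ≥ √(4A/π) = 36.63 mm.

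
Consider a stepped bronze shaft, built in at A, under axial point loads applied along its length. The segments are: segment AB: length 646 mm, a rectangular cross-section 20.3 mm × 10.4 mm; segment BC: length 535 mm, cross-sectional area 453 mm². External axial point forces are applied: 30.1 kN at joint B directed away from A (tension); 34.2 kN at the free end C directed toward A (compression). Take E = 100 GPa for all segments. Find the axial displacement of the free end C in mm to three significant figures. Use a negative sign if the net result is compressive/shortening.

Internal axial forces (sectioning from the free end, tension +): N_BC = -34.2 kN, N_AB = -4.1 kN.
A_AB = 211.1 mm².
δ_AB = -4100·646/(211.1·100000) = -0.1255 mm
δ_BC = -34200·535/(453·100000) = -0.4039 mm
δ = Σδ_i = -0.5294 mm.

-0.529 mm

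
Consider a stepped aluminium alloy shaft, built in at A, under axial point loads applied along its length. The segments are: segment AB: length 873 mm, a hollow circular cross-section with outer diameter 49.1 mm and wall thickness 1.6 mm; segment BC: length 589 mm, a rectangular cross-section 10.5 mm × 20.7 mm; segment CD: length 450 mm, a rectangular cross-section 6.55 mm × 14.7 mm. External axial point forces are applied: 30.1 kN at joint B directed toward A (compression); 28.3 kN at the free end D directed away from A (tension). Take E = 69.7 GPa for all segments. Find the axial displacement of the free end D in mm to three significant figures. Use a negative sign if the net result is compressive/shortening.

2.90 mm

Internal axial forces (sectioning from the free end, tension +): N_CD = 28.3 kN, N_BC = 28.3 kN, N_AB = -1.8 kN.
A_AB = 238.8 mm².
A_BC = 217.3 mm².
A_CD = 96.28 mm².
δ_AB = -1800·873/(238.8·69700) = -0.09443 mm
δ_BC = 28300·589/(217.3·69700) = 1.1 mm
δ_CD = 28300·450/(96.28·69700) = 1.898 mm
δ = Σδ_i = 2.903 mm.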